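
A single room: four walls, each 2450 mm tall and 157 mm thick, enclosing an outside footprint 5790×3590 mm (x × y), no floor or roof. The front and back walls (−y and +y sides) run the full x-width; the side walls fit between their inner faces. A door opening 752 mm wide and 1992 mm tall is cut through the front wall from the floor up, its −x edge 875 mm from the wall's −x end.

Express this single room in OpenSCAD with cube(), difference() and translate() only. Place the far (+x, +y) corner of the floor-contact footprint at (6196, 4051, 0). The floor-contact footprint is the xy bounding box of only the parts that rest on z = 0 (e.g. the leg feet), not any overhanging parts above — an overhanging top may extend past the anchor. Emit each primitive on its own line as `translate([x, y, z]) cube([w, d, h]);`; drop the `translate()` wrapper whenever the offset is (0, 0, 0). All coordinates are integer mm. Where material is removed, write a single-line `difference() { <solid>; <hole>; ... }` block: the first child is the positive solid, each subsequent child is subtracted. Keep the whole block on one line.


difference() { translate([406, 461, 0]) cube([5790, 157, 2450]); translate([1281, 461, 0]) cube([752, 157, 1992]); }
translate([406, 3894, 0]) cube([5790, 157, 2450]);
translate([406, 618, 0]) cube([157, 3276, 2450]);
translate([6039, 618, 0]) cube([157, 3276, 2450]);


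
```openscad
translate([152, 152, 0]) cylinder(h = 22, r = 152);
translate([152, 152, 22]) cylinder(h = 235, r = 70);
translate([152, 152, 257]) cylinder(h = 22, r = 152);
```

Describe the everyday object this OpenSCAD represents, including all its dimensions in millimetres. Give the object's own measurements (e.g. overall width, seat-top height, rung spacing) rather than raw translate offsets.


A spool: two coaxial disc flanges of radius 152 mm and thickness 22 mm, joined by a core cylinder of radius 70 mm and height 235 mm. The lower flange rests on z = 0 and the three cylinders share a vertical axis.


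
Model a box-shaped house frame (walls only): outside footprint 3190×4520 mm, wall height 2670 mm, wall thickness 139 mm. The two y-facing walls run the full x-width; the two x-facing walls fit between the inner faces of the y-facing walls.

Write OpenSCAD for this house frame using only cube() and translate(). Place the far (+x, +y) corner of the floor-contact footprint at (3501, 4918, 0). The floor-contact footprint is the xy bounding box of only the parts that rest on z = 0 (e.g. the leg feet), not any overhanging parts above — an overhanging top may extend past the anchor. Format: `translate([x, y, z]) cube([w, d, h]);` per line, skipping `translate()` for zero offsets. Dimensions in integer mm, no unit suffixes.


translate([311, 398, 0]) cube([3190, 139, 2670]);
translate([311, 4779, 0]) cube([3190, 139, 2670]);
translate([311, 537, 0]) cube([139, 4242, 2670]);
translate([3362, 537, 0]) cube([139, 4242, 2670]);


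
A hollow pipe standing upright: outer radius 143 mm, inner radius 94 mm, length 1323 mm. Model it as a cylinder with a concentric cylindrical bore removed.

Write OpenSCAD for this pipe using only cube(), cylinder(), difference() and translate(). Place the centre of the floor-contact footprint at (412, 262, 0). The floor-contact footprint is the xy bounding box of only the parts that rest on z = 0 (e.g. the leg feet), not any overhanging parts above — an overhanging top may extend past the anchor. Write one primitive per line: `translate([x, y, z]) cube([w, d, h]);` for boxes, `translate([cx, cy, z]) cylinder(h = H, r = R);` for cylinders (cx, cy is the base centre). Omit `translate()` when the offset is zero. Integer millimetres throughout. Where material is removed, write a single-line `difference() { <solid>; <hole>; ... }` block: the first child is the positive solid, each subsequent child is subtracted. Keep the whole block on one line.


difference() { translate([412, 262, 0]) cylinder(h = 1323, r = 143); translate([412, 262, 0]) cylinder(h = 1323, r = 94); }


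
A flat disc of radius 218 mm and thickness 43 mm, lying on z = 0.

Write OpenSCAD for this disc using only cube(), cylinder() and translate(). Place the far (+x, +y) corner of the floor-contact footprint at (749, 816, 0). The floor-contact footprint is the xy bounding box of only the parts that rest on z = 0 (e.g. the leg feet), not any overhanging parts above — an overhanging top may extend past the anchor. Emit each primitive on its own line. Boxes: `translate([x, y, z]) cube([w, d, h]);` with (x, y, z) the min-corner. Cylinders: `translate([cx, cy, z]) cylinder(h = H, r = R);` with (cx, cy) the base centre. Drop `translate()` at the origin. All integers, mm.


translate([531, 598, 0]) cylinder(h = 43, r = 218);


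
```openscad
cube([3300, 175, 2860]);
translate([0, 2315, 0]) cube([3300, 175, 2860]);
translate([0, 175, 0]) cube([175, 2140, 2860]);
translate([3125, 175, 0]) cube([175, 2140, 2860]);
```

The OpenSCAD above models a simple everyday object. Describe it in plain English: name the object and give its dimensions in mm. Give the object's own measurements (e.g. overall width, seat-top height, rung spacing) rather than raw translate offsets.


The wall frame of a small rectangular building: four walls, each 2860 mm tall and 175 mm thick, enclosing a footprint 3300 mm (x) by 2490 mm (y) outside-to-outside, with no floor or roof. The front and back walls (the −y and +y sides) span the full width; the two side walls fit between them.


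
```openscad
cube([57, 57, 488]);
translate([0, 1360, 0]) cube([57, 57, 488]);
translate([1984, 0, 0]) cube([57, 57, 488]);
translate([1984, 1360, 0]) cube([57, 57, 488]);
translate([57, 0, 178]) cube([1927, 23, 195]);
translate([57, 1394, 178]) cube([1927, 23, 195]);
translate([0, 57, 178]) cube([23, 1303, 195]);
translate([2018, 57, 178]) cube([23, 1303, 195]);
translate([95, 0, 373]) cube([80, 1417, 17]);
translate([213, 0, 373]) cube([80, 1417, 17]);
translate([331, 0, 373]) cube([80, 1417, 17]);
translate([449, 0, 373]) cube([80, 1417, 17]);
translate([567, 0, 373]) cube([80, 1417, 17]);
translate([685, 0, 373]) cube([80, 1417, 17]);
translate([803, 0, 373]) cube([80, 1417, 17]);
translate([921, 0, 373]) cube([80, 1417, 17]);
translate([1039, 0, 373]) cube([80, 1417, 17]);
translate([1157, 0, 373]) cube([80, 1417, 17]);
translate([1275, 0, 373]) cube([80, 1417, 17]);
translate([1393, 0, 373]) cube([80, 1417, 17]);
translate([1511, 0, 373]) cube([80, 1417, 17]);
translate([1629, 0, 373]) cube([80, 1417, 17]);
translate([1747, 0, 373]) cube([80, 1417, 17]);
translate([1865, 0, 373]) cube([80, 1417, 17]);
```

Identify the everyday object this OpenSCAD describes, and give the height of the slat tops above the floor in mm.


A bed frame. The slat-top height is 390 mm.

Four posts, four rails, and a row of slats — a bed frame. Slats sit on the rails at z = 178 + 195 = 373; with slat thickness 17, the top is 390 mm.


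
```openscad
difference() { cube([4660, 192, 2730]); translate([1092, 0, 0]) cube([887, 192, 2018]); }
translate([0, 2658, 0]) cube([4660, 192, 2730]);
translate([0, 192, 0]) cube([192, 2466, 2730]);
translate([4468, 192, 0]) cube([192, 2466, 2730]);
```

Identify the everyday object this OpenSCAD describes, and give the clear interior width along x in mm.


A single room. The interior width is 4276 mm.

Four walls enclosing a rectangle with a door in the front wall — a room. Outside width 4660 minus two 192 mm walls gives 4276 mm.


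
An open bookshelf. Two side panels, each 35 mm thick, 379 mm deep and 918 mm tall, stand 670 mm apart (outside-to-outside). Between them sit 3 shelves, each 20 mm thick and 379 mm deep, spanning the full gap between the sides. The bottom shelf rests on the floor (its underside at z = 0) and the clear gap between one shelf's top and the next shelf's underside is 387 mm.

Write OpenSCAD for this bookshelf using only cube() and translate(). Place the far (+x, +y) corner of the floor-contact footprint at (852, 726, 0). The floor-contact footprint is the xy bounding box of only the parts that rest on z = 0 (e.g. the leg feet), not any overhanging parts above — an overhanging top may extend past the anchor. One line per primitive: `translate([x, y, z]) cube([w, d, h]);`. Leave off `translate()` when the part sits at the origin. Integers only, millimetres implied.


translate([182, 347, 0]) cube([35, 379, 918]);
translate([817, 347, 0]) cube([35, 379, 918]);
translate([217, 347, 0]) cube([600, 379, 20]);
translate([217, 347, 407]) cube([600, 379, 20]);
translate([217, 347, 814]) cube([600, 379, 20]);


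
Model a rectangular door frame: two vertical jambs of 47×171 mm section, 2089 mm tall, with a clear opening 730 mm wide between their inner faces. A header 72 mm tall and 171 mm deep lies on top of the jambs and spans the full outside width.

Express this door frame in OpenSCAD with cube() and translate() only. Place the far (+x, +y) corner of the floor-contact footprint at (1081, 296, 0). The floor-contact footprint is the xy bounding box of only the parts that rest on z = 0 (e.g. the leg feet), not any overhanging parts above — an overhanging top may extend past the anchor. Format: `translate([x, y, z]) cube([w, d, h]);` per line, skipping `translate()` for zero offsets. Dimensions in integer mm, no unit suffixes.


translate([257, 125, 0]) cube([47, 171, 2089]);
translate([1034, 125, 0]) cube([47, 171, 2089]);
translate([257, 125, 2089]) cube([824, 171, 72]);


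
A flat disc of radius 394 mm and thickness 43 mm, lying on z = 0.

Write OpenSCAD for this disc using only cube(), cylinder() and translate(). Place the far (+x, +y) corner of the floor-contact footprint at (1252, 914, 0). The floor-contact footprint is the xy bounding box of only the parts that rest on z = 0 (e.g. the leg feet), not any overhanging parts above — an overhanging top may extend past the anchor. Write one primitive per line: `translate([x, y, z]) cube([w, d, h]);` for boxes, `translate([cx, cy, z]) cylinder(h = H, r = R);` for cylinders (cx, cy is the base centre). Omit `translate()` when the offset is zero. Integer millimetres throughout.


translate([858, 520, 0]) cylinder(h = 43, r = 394);


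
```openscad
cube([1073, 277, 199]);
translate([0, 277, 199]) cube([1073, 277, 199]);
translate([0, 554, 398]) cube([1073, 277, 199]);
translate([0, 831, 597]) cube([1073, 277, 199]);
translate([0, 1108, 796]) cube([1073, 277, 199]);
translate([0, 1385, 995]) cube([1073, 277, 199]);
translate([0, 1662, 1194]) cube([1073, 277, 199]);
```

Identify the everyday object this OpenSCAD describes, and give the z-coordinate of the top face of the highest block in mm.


A staircase. The total rise is 1393 mm.

7 identical blocks, each offset up and back from the previous — a staircase. Each step is 199 mm tall and there are 7 of them, so the total rise is 7 × 199 = 1393 mm.


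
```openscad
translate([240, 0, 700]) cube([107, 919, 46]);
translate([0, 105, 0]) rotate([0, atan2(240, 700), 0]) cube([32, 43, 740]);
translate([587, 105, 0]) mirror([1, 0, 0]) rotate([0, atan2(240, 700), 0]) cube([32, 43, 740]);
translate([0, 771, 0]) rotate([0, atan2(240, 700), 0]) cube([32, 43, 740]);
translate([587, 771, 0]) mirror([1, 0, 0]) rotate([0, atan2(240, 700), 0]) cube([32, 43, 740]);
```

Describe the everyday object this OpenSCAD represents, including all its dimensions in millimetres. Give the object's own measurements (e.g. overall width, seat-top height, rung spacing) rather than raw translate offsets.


A sawhorse. A 107×919×46 mm beam (x, y, z) sits on two A-frame leg pairs. Each pair is two raked legs of 32×43 mm section (43 mm along y) splaying symmetrically in x. Each leg rises 700 mm vertically over 240 mm of horizontal reach and is 740 mm long along its own axis. Every leg's outer bottom edge rests on the floor and its outer top edge meets a bottom edge of the beam — the left legs (tilting toward +x) meet the beam's −x bottom edge, the right legs (their mirror images, tilting toward −x) meet its +x bottom edge — so the leg tops tuck under the beam, the beam's underside is 700 mm above the floor, and the feet are 587 mm apart outside-to-outside with the beam centred between them. The two leg pairs are set in 105 mm from either end of the beam.


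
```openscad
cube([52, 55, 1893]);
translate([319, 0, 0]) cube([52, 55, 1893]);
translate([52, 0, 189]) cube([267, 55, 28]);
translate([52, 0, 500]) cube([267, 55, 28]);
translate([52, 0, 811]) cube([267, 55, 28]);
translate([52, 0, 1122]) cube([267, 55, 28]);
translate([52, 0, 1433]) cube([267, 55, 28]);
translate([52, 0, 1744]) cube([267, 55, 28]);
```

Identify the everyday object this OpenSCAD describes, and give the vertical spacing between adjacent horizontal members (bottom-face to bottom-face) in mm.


A ladder. The rung spacing is 311 mm.

Two tall 52×55 posts with 6 short bars between them — a ladder. Adjacent rungs sit at z = 189 and z = 500, so the spacing is 500 − 189 = 311 mm.


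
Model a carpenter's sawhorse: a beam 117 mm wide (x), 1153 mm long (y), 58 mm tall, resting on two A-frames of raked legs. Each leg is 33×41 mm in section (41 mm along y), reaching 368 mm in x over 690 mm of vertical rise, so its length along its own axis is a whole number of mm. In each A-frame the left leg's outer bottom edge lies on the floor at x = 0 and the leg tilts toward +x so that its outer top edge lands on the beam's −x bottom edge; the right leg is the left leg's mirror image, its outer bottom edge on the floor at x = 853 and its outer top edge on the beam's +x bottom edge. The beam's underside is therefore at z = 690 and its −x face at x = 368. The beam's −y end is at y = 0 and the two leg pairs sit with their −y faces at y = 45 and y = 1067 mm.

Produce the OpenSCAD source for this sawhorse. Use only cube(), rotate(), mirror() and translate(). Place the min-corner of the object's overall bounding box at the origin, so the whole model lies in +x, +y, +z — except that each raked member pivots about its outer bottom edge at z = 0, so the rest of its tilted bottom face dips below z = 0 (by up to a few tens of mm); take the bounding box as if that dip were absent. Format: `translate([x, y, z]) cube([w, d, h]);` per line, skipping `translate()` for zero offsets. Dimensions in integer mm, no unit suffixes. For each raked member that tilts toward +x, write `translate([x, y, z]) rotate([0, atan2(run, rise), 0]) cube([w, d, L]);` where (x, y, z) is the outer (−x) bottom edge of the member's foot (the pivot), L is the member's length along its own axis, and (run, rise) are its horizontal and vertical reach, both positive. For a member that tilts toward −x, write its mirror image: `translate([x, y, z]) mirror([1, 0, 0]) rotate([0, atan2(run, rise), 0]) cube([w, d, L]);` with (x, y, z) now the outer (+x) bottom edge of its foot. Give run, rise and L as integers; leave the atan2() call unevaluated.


translate([368, 0, 690]) cube([117, 1153, 58]);
translate([0, 45, 0]) rotate([0, atan2(368, 690), 0]) cube([33, 41, 782]);
translate([853, 45, 0]) mirror([1, 0, 0]) rotate([0, atan2(368, 690), 0]) cube([33, 41, 782]);
translate([0, 1067, 0]) rotate([0, atan2(368, 690), 0]) cube([33, 41, 782]);
translate([853, 1067, 0]) mirror([1, 0, 0]) rotate([0, atan2(368, 690), 0]) cube([33, 41, 782]);


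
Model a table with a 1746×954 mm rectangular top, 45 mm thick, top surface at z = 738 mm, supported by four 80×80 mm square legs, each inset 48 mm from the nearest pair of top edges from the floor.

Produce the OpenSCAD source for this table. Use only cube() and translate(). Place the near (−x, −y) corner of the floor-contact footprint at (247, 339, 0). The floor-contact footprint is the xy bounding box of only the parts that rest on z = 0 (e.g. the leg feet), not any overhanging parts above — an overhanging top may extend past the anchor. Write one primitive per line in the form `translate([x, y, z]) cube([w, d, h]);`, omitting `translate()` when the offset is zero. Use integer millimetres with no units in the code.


translate([199, 291, 693]) cube([1746, 954, 45]);
translate([247, 339, 0]) cube([80, 80, 693]);
translate([1817, 339, 0]) cube([80, 80, 693]);
translate([247, 1117, 0]) cube([80, 80, 693]);
translate([1817, 1117, 0]) cube([80, 80, 693]);


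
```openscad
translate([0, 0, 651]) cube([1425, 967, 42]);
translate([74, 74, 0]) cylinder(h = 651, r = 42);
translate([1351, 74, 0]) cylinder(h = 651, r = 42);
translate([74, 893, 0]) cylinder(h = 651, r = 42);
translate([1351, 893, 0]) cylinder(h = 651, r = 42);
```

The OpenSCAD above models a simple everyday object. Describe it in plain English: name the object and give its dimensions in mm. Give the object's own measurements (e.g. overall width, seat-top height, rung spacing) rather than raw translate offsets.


A rectangular dining table. The top is 1425×967×42 mm with its upper surface at z = 693 mm. It stands on four round legs of 84 mm diameter, each leg's bounding box inset 32 mm from the nearest pair of top edges, running from the floor to the underside of the top.


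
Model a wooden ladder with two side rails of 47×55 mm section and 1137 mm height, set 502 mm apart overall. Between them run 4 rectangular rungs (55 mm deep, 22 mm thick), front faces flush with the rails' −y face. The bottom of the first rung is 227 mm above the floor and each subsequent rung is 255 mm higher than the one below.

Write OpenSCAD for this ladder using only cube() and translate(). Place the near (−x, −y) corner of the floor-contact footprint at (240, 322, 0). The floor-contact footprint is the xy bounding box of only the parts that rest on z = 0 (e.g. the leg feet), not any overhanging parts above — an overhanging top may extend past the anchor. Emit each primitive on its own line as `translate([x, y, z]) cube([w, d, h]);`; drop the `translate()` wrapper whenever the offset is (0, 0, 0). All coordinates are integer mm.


// rung span = 502 - 2*47 = 408
// rung[k] z = 227 + k*255
translate([240, 322, 0]) cube([47, 55, 1137]);
translate([695, 322, 0]) cube([47, 55, 1137]);
translate([287, 322, 227]) cube([408, 55, 22]);
translate([287, 322, 482]) cube([408, 55, 22]);
translate([287, 322, 737]) cube([408, 55, 22]);
translate([287, 322, 992]) cube([408, 55, 22]);


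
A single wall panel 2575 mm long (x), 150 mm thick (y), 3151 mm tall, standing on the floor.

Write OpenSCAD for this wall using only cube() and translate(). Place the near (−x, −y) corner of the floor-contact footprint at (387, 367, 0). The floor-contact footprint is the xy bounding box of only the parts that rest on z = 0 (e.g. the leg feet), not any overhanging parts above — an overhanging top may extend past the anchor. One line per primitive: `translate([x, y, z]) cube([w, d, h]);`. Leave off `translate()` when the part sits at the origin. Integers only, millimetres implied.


translate([387, 367, 0]) cube([2575, 150, 3151]);


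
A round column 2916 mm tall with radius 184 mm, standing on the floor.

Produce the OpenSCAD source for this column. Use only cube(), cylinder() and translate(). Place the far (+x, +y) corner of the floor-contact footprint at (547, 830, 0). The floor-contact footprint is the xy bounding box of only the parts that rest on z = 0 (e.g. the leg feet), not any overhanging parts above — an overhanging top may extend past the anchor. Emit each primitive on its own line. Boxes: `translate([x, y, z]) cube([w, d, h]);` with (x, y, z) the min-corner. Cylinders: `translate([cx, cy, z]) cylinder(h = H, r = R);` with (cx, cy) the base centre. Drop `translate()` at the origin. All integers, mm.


translate([363, 646, 0]) cylinder(h = 2916, r = 184);


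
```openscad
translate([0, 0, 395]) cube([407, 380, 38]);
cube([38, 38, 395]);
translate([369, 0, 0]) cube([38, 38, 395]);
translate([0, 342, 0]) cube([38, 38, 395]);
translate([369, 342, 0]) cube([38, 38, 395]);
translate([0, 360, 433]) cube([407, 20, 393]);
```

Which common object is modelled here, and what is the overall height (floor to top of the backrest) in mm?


A chair. The overall height is 826 mm.

A slab on four corner posts with a tall panel at the back — a chair. The seat slab sits at z = 395 with thickness 38, and the 393 mm backrest starts at the seat top, so the overall height is 395 + 38 + 393 = 826 mm.


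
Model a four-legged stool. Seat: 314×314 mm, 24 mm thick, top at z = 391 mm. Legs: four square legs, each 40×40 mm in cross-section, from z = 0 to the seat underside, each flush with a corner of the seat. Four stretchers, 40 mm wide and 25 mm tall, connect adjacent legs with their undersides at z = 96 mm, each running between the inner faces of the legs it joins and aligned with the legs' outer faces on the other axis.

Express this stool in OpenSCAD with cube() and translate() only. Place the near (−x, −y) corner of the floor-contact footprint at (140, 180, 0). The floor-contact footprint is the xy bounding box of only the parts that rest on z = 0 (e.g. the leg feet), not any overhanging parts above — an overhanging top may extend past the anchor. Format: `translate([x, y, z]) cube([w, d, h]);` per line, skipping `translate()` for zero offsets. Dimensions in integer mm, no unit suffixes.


translate([140, 180, 367]) cube([314, 314, 24]);
translate([140, 180, 0]) cube([40, 40, 367]);
translate([414, 180, 0]) cube([40, 40, 367]);
translate([140, 454, 0]) cube([40, 40, 367]);
translate([414, 454, 0]) cube([40, 40, 367]);
translate([180, 180, 96]) cube([234, 40, 25]);
translate([180, 454, 96]) cube([234, 40, 25]);
translate([140, 220, 96]) cube([40, 234, 25]);
translate([414, 220, 96]) cube([40, 234, 25]);


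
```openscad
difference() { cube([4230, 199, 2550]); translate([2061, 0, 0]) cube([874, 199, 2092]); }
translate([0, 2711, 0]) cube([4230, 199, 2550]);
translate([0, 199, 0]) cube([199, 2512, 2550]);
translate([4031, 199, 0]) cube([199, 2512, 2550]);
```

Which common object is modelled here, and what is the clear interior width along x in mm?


A single room. The interior width is 3832 mm.

Four walls enclosing a rectangle with a door in the front wall — a room. Outside width 4230 minus two 199 mm walls gives 3832 mm.


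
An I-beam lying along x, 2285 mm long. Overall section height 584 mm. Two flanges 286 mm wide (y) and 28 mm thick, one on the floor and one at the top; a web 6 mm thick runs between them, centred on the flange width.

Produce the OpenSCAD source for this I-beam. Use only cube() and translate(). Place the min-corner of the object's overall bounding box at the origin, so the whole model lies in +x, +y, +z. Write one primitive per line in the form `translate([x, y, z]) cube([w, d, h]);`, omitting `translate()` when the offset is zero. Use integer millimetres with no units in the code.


cube([2285, 286, 28]);
translate([0, 140, 28]) cube([2285, 6, 528]);
translate([0, 0, 556]) cube([2285, 286, 28]);


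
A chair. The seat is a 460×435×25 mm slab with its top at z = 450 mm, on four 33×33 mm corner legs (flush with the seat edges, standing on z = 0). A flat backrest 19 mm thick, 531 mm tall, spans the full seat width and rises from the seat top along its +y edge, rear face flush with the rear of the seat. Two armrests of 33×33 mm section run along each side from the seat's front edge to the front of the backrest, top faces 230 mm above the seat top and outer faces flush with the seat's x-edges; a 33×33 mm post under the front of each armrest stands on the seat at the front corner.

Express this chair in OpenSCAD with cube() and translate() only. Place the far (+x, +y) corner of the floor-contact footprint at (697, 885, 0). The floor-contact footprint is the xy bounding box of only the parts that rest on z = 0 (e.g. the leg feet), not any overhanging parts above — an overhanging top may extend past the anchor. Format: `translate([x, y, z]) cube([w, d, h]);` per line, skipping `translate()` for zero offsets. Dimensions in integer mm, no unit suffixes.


// leg_h = 450 - 25 = 425
// arm post h = 230 - 33 = 197
translate([237, 450, 425]) cube([460, 435, 25]);
translate([237, 450, 0]) cube([33, 33, 425]);
translate([664, 450, 0]) cube([33, 33, 425]);
translate([237, 852, 0]) cube([33, 33, 425]);
translate([664, 852, 0]) cube([33, 33, 425]);
translate([237, 866, 450]) cube([460, 19, 531]);
translate([237, 450, 647]) cube([33, 416, 33]);
translate([664, 450, 647]) cube([33, 416, 33]);
translate([237, 450, 450]) cube([33, 33, 197]);
translate([664, 450, 450]) cube([33, 33, 197]);


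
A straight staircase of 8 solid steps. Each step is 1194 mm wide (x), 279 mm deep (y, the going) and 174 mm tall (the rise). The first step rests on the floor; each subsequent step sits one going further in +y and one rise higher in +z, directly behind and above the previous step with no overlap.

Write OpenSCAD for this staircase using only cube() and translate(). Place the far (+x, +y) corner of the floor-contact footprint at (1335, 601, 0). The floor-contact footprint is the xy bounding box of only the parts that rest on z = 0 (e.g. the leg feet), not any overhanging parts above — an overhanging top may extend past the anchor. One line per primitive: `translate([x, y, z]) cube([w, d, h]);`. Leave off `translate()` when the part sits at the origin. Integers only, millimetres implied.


translate([141, 322, 0]) cube([1194, 279, 174]);
translate([141, 601, 174]) cube([1194, 279, 174]);
translate([141, 880, 348]) cube([1194, 279, 174]);
translate([141, 1159, 522]) cube([1194, 279, 174]);
translate([141, 1438, 696]) cube([1194, 279, 174]);
translate([141, 1717, 870]) cube([1194, 279, 174]);
translate([141, 1996, 1044]) cube([1194, 279, 174]);
translate([141, 2275, 1218]) cube([1194, 279, 174]);


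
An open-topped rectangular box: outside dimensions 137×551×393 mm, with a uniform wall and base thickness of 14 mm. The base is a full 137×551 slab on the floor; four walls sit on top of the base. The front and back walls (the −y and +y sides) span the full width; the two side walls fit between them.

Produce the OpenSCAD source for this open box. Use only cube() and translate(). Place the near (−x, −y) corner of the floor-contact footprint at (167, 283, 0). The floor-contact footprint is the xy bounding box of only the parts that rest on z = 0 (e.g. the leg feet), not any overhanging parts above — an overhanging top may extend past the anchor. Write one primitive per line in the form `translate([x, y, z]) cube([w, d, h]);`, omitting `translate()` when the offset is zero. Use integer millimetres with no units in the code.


translate([167, 283, 0]) cube([137, 551, 14]);
translate([167, 283, 14]) cube([137, 14, 379]);
translate([167, 820, 14]) cube([137, 14, 379]);
translate([167, 297, 14]) cube([14, 523, 379]);
translate([290, 297, 14]) cube([14, 523, 379]);


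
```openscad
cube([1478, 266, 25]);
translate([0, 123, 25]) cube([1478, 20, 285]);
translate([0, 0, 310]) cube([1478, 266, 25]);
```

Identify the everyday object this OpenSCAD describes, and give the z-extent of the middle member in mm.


An I-beam. The web height is 285 mm.

Two wide flanges with a thin centred web — an I-beam. Overall 335 mm minus two 25 mm flanges gives a web of 335 − 2·25 = 285 mm.


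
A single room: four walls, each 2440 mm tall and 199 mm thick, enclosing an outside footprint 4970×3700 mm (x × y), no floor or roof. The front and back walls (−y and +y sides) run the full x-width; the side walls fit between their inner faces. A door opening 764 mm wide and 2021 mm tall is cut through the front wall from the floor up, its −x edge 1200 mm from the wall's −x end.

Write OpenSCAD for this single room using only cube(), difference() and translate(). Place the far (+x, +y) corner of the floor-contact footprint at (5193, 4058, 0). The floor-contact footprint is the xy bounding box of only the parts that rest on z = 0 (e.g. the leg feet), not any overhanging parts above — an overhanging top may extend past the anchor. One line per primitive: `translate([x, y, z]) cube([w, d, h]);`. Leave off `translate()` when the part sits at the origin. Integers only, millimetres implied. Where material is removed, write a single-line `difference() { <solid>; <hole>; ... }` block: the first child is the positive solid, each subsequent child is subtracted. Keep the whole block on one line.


difference() { translate([223, 358, 0]) cube([4970, 199, 2440]); translate([1423, 358, 0]) cube([764, 199, 2021]); }
translate([223, 3859, 0]) cube([4970, 199, 2440]);
translate([223, 557, 0]) cube([199, 3302, 2440]);
translate([4994, 557, 0]) cube([199, 3302, 2440]);


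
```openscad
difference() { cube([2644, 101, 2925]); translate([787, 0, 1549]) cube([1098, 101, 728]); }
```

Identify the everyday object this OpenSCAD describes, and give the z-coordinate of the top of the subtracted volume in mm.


A wall with a window opening. The window head height is 2277 mm.

A wall with a rectangular opening subtracted — a window. Sill at z = 1549, opening 728 mm tall, so the head is at 1549 + 728 = 2277 mm.


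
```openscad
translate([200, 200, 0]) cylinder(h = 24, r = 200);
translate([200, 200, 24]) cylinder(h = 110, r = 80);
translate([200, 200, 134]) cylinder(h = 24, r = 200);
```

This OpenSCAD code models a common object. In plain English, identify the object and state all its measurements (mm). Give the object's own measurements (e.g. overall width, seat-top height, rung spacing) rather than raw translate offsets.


A spool: two coaxial disc flanges of radius 200 mm and thickness 24 mm, joined by a core cylinder of radius 80 mm and height 110 mm. The lower flange rests on z = 0 and the three cylinders share a vertical axis.


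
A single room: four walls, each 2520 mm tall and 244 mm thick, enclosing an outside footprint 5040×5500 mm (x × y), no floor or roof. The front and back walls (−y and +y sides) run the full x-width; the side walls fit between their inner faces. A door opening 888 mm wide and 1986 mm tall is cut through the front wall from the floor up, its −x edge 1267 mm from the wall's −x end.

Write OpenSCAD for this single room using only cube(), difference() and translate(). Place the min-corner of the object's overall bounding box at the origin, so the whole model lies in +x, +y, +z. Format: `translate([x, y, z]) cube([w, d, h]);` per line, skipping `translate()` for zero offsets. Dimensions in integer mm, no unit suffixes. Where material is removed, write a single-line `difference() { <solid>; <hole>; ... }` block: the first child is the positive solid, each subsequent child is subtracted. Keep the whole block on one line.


difference() { cube([5040, 244, 2520]); translate([1267, 0, 0]) cube([888, 244, 1986]); }
translate([0, 5256, 0]) cube([5040, 244, 2520]);
translate([0, 244, 0]) cube([244, 5012, 2520]);
translate([4796, 244, 0]) cube([244, 5012, 2520]);


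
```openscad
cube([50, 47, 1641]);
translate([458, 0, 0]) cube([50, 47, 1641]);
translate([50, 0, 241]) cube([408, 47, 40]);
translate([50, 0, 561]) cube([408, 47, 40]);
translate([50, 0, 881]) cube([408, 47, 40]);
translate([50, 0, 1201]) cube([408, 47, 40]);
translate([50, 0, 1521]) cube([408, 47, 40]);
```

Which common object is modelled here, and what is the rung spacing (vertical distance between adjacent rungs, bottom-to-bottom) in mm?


A ladder. The rung spacing is 320 mm.

Two tall 50×47 posts with 5 short bars between them — a ladder. Adjacent rungs sit at z = 241 and z = 561, so the spacing is 561 − 241 = 320 mm.


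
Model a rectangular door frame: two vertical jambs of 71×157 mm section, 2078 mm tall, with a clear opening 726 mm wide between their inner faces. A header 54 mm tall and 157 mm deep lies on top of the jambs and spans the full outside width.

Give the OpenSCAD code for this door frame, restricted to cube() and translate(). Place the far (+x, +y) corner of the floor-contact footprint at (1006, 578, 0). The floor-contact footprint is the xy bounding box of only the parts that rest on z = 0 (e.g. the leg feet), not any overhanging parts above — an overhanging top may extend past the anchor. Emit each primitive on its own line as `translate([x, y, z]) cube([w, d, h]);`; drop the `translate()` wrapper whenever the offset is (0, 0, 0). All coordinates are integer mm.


translate([138, 421, 0]) cube([71, 157, 2078]);
translate([935, 421, 0]) cube([71, 157, 2078]);
translate([138, 421, 2078]) cube([868, 157, 54]);


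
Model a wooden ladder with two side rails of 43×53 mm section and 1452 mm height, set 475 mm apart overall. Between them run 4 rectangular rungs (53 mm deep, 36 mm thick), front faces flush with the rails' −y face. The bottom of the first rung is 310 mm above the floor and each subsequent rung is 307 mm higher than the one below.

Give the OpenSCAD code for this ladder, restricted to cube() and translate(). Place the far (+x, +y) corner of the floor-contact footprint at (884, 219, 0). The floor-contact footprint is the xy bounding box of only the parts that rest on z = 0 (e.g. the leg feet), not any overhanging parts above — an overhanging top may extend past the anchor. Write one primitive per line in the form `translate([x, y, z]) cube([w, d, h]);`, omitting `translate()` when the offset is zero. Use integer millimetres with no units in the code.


translate([409, 166, 0]) cube([43, 53, 1452]);
translate([841, 166, 0]) cube([43, 53, 1452]);
translate([452, 166, 310]) cube([389, 53, 36]);
translate([452, 166, 617]) cube([389, 53, 36]);
translate([452, 166, 924]) cube([389, 53, 36]);
translate([452, 166, 1231]) cube([389, 53, 36]);


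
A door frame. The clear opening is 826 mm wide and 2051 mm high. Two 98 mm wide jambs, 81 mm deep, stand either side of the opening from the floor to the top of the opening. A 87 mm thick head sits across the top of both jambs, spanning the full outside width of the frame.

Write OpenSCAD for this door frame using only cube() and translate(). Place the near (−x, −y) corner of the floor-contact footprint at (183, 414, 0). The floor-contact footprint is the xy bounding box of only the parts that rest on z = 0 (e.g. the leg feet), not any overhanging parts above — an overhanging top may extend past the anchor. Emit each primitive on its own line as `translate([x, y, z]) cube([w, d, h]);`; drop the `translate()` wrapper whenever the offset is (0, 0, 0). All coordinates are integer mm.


translate([183, 414, 0]) cube([98, 81, 2051]);
translate([1107, 414, 0]) cube([98, 81, 2051]);
translate([183, 414, 2051]) cube([1022, 81, 87]);


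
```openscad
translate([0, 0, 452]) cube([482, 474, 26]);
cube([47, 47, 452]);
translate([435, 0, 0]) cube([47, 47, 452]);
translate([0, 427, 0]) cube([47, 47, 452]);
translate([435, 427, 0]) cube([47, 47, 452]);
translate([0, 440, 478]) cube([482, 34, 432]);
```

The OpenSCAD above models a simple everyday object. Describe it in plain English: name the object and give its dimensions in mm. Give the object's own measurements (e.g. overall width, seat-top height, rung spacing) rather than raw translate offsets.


A chair. The seat is a 482×474×26 mm slab with its top at z = 478 mm, on four 47×47 mm corner legs (flush with the seat edges, standing on z = 0). A flat backrest 34 mm thick, 432 mm tall, spans the full seat width and rises from the seat top along its +y edge, rear face flush with the rear of the seat.


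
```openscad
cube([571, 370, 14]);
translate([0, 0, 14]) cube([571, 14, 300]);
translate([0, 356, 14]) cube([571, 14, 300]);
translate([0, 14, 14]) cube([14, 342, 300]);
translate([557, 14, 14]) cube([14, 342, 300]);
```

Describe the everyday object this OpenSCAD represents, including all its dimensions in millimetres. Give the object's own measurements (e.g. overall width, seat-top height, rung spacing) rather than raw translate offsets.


An open-topped rectangular box: outside dimensions 571×370×314 mm, with a uniform wall and base thickness of 14 mm. The base is a full 571×370 slab on the floor; four walls sit on top of the base. The front and back walls (the −y and +y sides) span the full width; the two side walls fit between them.


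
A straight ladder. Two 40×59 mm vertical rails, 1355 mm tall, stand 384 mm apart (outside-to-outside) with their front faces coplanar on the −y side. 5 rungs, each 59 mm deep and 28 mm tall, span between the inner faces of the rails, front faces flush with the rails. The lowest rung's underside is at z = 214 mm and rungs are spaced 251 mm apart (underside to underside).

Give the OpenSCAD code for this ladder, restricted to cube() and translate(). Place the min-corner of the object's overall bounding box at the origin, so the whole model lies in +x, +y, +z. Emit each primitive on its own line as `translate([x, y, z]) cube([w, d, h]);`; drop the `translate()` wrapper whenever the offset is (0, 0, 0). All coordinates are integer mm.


// rung span = 384 - 2*40 = 304
// rung[k] z = 214 + k*251
cube([40, 59, 1355]);
translate([344, 0, 0]) cube([40, 59, 1355]);
translate([40, 0, 214]) cube([304, 59, 28]);
translate([40, 0, 465]) cube([304, 59, 28]);
translate([40, 0, 716]) cube([304, 59, 28]);
translate([40, 0, 967]) cube([304, 59, 28]);
translate([40, 0, 1218]) cube([304, 59, 28]);


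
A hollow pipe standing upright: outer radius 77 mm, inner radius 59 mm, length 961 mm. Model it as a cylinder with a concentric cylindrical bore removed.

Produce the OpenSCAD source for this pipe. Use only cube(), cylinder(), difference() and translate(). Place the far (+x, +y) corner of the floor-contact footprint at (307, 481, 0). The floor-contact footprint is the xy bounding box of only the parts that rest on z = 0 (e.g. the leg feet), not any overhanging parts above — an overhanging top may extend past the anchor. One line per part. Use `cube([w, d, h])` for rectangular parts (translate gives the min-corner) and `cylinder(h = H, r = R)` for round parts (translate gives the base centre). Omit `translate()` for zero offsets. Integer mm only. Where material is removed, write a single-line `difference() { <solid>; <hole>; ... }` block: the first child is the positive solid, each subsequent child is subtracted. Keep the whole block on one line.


difference() { translate([230, 404, 0]) cylinder(h = 961, r = 77); translate([230, 404, 0]) cylinder(h = 961, r = 59); }


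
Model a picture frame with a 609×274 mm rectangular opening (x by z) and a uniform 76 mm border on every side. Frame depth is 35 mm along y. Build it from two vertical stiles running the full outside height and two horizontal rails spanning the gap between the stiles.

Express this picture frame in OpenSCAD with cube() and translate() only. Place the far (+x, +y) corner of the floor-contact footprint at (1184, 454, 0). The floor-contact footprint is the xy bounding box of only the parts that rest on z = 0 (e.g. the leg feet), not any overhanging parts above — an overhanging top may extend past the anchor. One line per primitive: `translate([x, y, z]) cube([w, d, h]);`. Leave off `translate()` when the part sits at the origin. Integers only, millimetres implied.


translate([423, 419, 0]) cube([76, 35, 426]);
translate([1108, 419, 0]) cube([76, 35, 426]);
translate([499, 419, 0]) cube([609, 35, 76]);
translate([499, 419, 350]) cube([609, 35, 76]);


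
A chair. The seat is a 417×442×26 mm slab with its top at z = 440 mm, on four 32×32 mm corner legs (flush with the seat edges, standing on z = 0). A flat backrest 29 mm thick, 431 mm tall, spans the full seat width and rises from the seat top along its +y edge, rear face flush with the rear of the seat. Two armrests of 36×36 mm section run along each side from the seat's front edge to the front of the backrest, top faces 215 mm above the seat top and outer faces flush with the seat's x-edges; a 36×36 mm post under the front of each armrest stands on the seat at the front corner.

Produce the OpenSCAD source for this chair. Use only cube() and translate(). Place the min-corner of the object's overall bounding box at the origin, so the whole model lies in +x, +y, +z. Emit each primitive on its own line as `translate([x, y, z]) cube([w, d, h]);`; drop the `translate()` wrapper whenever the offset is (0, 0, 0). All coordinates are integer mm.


translate([0, 0, 414]) cube([417, 442, 26]);
cube([32, 32, 414]);
translate([385, 0, 0]) cube([32, 32, 414]);
translate([0, 410, 0]) cube([32, 32, 414]);
translate([385, 410, 0]) cube([32, 32, 414]);
translate([0, 413, 440]) cube([417, 29, 431]);
translate([0, 0, 619]) cube([36, 413, 36]);
translate([381, 0, 619]) cube([36, 413, 36]);
translate([0, 0, 440]) cube([36, 36, 179]);
translate([381, 0, 440]) cube([36, 36, 179]);
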